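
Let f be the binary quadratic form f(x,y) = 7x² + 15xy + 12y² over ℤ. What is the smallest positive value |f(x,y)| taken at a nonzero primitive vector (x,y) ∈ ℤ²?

translate: b→1 (≡15 mod 14), so (7,15,12)→(7,1,4)
flip: (7,1,4)→(4,-1,7)
reduced (well bottom): (4,-1,7) with a≤c, −a<b≤a
well minimum = a = 4

4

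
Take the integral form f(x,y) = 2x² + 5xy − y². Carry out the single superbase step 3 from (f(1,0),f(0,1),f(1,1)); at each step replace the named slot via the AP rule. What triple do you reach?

start (2,-1,6) = (f(1,0),f(0,1),f(1,1))
replace slot 3: 2·(2+(-1)) − 6 = -4 → (2,-1,-4)

2,-1,-4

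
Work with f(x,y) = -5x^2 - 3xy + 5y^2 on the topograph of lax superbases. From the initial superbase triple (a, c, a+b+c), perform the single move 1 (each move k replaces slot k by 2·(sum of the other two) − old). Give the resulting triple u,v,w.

start (-5,5,-3) = (f(1,0),f(0,1),f(1,1))
replace slot 1: 2·(5+(-3)) − (-5) = 9 → (9,5,-3)

9,5,-3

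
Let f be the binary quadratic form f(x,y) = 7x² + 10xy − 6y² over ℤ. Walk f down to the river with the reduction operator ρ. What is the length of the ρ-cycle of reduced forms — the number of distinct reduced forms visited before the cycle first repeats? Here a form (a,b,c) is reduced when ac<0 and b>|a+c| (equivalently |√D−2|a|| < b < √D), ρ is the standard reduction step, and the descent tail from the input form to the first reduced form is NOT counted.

D = 268, ⌊√D⌋ = 16
river: ρ → (-6,14,3)
river: ρ → (3,16,-1)
river: ρ → (-1,16,3)
river: ρ → (3,14,-6)
river: ρ → (-6,10,7)
river: ρ → (7,4,-9)
river: ρ → (-9,14,2)
river: ρ → (2,14,-9)
river: ρ → (-9,4,7)
river: ρ → (7,10,-6)
ρ-cycle length = 10 (tail of 0 descent steps not counted)

10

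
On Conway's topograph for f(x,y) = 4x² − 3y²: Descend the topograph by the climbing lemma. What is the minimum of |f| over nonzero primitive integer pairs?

descent: ρ → (-3,6,1)  [lands on river]
river: ρ → (1,6,-3)
closes: descent 1, river 2
min |a| on river = 1

1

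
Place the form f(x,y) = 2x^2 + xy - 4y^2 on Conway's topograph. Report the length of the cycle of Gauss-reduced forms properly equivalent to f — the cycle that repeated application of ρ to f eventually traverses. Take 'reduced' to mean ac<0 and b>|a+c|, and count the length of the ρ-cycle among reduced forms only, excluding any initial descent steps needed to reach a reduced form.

D = 33, ⌊√D⌋ = 5
descent: ρ → (-4,-1,2)
descent: ρ → (2,5,-1)  [lands on river]
river: ρ → (-1,5,2)
river: ρ → (2,3,-3)
river: ρ → (-3,3,2)
ρ-cycle length = 4 (tail of 2 descent steps not counted)

4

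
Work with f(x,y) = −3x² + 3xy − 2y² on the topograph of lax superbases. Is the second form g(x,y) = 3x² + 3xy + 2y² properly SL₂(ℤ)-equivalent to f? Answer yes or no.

D₁ = -15, D₂ = -15
f is negative-definite; reduce −f:
−f: translate: b→3 (≡-3 mod 6), so (3,-3,2)→(3,3,2)
−f: flip: (3,3,2)→(2,-3,3)
−f: translate: b→1 (≡-3 mod 4), so (2,-3,3)→(2,1,2)
−f: reduced (well bottom): (2,1,2) with a≤c, −a<b≤a
flip sign back: reduced form of f is (-2,-1,-2)
g: flip: (3,3,2)→(2,-3,3)
g: translate: b→1 (≡-3 mod 4), so (2,-3,3)→(2,1,2)
g: reduced (well bottom): (2,1,2) with a≤c, −a<b≤a
reduced forms (-2, -1, -2) vs (2, 1, 2) ⇒ inequivalent

no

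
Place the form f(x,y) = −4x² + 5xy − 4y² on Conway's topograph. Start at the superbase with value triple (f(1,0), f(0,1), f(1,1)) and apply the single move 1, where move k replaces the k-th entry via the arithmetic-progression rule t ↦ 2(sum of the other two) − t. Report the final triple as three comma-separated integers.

start (-4,-4,-3) = (f(1,0),f(0,1),f(1,1))
replace slot 1: 2·((-4)+(-3)) − (-4) = -10 → (-10,-4,-3)

-10,-4,-3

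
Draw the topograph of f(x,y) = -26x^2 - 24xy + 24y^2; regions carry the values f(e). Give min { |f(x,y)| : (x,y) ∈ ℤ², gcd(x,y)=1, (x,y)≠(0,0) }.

descent: ρ → (24,24,-26)  [lands on river]
river: ρ → (-26,28,22)
river: ρ → (22,16,-32)
river: ρ → (-32,48,6)
river: ρ → (6,48,-32)
river: ρ → (-32,16,22)
river: ρ → (22,28,-26)
river: ρ → (-26,24,24)
closes: descent 1, river 8
min |a| on river = 6

6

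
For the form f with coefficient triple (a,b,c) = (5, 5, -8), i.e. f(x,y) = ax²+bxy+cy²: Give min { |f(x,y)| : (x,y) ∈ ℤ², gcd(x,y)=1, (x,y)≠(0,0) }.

river: ρ → (-8,11,2)
river: ρ → (2,13,-2)
river: ρ → (-2,11,8)
river: ρ → (8,5,-5)
river: ρ → (-5,5,8)
river: ρ → (8,11,-2)
river: ρ → (-2,13,2)
river: ρ → (2,11,-8)
river: ρ → (-8,5,5)
river: ρ → (5,5,-8)
closes: descent 0, river 10
min |a| on river = 2

2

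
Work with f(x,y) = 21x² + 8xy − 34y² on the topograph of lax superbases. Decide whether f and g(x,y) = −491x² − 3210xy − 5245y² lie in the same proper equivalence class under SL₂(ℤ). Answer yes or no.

D₁ = 2920, D₂ = 2920
river cycle of f (length 6): (21, 50, -5), (-5, 50, 21), (21, 34, -21), (-21, 50, 5), (5, 50, -21), (-21, 34, 21)
river cycle of g (length 6): (21, 50, -5), (-5, 50, 21), (21, 34, -21), (-21, 50, 5), (5, 50, -21), (-21, 34, 21)
cycles coincide ⇒ equivalent

yes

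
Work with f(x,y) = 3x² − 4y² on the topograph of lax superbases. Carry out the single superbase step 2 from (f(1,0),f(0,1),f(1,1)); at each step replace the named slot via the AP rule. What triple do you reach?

start (3,-4,-1) = (f(1,0),f(0,1),f(1,1))
replace slot 2: 2·(3+(-1)) − (-4) = 8 → (3,8,-1)

3,8,-1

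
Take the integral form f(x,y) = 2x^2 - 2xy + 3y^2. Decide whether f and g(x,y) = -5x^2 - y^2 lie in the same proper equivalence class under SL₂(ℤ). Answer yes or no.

D₁ = -20, D₂ = -20
f: translate: b→2 (≡-2 mod 4), so (2,-2,3)→(2,2,3)
f: reduced (well bottom): (2,2,3) with a≤c, −a<b≤a
g is negative-definite; reduce −g:
−g: flip: (5,0,1)→(1,0,5)
−g: reduced (well bottom): (1,0,5) with a≤c, −a<b≤a
flip sign back: reduced form of g is (-1,0,-5)
reduced forms (2, 2, 3) vs (-1, 0, -5) ⇒ inequivalent

no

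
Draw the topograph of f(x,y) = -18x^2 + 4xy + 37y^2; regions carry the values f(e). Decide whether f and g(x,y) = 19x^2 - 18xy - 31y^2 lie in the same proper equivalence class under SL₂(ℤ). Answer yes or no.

D₁ = 2680, D₂ = 2680
river cycle of f (length 14): (-18, 40, 15), (15, 50, -3), (-3, 46, 47), (47, 48, -2), (-2, 48, 47), (47, 46, -3), (-3, 50, 15), (15, 40, -18), (-18, 32, 23), (23, 14, -27), … (4 more)
river cycle of g (length 14): (-31, 18, 19), (19, 20, -30), (-30, 40, 9), (9, 50, -5), (-5, 50, 9), (9, 40, -30), (-30, 20, 19), (19, 18, -31), (-31, 44, 6), (6, 40, -45), … (4 more)
cycles differ ⇒ inequivalent

no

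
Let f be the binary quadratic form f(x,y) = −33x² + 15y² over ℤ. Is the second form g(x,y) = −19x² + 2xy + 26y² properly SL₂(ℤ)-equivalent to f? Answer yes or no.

D₁ = 1980, D₂ = 1980
river cycle of f (length 4): (15, 30, -18), (-18, 42, 3), (3, 42, -18), (-18, 30, 15)
river cycle of g (length 4): (-19, 40, 5), (5, 40, -19), (-19, 36, 9), (9, 36, -19)
cycles differ ⇒ inequivalent

no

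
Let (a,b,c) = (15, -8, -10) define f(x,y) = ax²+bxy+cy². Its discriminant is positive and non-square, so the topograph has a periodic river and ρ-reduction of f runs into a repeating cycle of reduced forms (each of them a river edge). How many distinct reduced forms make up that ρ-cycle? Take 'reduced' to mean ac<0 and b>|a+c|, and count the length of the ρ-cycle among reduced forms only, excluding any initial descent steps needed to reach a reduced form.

D = 664, ⌊√D⌋ = 25
descent: ρ → (-10,8,15)  [lands on river]
river: ρ → (15,22,-3)
river: ρ → (-3,20,22)
river: ρ → (22,24,-1)
river: ρ → (-1,24,22)
river: ρ → (22,20,-3)
river: ρ → (-3,22,15)
river: ρ → (15,8,-10)
river: ρ → (-10,12,13)
river: ρ → (13,14,-9)
river: ρ → (-9,22,5)
river: ρ → (5,18,-17)
river: ρ → (-17,16,6)
river: ρ → (6,20,-11)
river: ρ → (-11,24,2)
river: ρ → (2,24,-11)
river: ρ → (-11,20,6)
river: ρ → (6,16,-17)
river: ρ → (-17,18,5)
river: ρ → (5,22,-9)
river: ρ → (-9,14,13)
river: ρ → (13,12,-10)
ρ-cycle length = 22 (tail of 1 descent step not counted)

22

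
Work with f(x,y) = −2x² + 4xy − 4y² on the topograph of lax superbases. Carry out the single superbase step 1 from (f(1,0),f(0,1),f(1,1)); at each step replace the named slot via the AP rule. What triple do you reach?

start (-2,-4,-2) = (f(1,0),f(0,1),f(1,1))
replace slot 1: 2·((-4)+(-2)) − (-2) = -10 → (-10,-4,-2)

-10,-4,-2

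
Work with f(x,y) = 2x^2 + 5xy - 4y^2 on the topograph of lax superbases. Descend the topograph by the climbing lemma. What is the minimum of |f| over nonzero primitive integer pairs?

river: ρ → (-4,3,3)
river: ρ → (3,3,-4)
river: ρ → (-4,5,2)
river: ρ → (2,7,-1)
river: ρ → (-1,7,2)
river: ρ → (2,5,-4)
closes: descent 0, river 6
min |a| on river = 1

1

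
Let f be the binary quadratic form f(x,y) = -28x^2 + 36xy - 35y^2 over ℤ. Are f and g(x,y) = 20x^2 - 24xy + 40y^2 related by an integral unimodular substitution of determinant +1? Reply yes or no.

D₁ = -2624, D₂ = -2624
f is negative-definite; reduce −f:
−f: translate: b→20 (≡-36 mod 56), so (28,-36,35)→(28,20,27)
−f: flip: (28,20,27)→(27,-20,28)
−f: reduced (well bottom): (27,-20,28) with a≤c, −a<b≤a
flip sign back: reduced form of f is (-27,20,-28)
g: translate: b→16 (≡-24 mod 40), so (20,-24,40)→(20,16,36)
g: reduced (well bottom): (20,16,36) with a≤c, −a<b≤a
reduced forms (-27, 20, -28) vs (20, 16, 36) ⇒ inequivalent

no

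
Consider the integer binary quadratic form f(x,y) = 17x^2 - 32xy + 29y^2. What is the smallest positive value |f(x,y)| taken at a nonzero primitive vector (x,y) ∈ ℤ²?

translate: b→2 (≡-32 mod 34), so (17,-32,29)→(17,2,14)
flip: (17,2,14)→(14,-2,17)
reduced (well bottom): (14,-2,17) with a≤c, −a<b≤a
well minimum = a = 14

14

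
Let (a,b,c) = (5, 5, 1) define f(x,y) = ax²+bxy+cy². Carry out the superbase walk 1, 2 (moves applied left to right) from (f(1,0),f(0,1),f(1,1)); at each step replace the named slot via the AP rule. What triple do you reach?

start (5,1,11) = (f(1,0),f(0,1),f(1,1))
replace slot 1: 2·(1+11) − 5 = 19 → (19,1,11)
replace slot 2: 2·(19+11) − 1 = 59 → (19,59,11)

19,59,11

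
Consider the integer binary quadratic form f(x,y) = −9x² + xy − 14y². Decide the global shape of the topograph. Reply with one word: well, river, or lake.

D = b²−4ac = 1² − 4·(-9)·(-14) = -503
D < 0 ⇒ definite ⇒ every region one sign ⇒ single well

well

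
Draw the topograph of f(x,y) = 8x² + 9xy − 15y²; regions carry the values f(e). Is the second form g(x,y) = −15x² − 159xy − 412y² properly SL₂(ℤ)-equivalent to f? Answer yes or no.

D₁ = 561, D₂ = 561
river cycle of f (length 10): (-15, 21, 2), (2, 23, -4), (-4, 17, 17), (17, 17, -4), (-4, 23, 2), (2, 21, -15), (-15, 9, 8), (8, 23, -1), (-1, 23, 8), (8, 9, -15)
river cycle of g (length 10): (-15, 21, 2), (2, 23, -4), (-4, 17, 17), (17, 17, -4), (-4, 23, 2), (2, 21, -15), (-15, 9, 8), (8, 23, -1), (-1, 23, 8), (8, 9, -15)
cycles coincide ⇒ equivalent

yes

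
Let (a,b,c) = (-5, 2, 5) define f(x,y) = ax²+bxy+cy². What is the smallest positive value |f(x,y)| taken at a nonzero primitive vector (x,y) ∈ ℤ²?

river: ρ → (5,8,-2)
river: ρ → (-2,8,5)
river: ρ → (5,2,-5)
river: ρ → (-5,8,2)
river: ρ → (2,8,-5)
river: ρ → (-5,2,5)
closes: descent 0, river 6
min |a| on river = 2

2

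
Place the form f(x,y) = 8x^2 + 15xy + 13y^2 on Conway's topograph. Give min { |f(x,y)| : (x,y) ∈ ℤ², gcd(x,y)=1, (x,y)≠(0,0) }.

translate: b→-1 (≡15 mod 16), so (8,15,13)→(8,-1,6)
flip: (8,-1,6)→(6,1,8)
reduced (well bottom): (6,1,8) with a≤c, −a<b≤a
well minimum = a = 6

6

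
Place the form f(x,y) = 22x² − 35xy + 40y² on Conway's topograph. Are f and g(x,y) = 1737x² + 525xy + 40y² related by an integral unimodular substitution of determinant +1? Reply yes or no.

D₁ = -2295, D₂ = -2295
f: translate: b→9 (≡-35 mod 44), so (22,-35,40)→(22,9,27)
f: reduced (well bottom): (22,9,27) with a≤c, −a<b≤a
g: flip: (1737,525,40)→(40,-525,1737)
g: translate: b→35 (≡-525 mod 80), so (40,-525,1737)→(40,35,22)
g: flip: (40,35,22)→(22,-35,40)
g: translate: b→9 (≡-35 mod 44), so (22,-35,40)→(22,9,27)
g: reduced (well bottom): (22,9,27) with a≤c, −a<b≤a
reduced forms (22, 9, 27) vs (22, 9, 27) ⇒ equivalent

yes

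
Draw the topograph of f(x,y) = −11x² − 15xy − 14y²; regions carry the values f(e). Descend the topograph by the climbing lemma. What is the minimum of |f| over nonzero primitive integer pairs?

translate: b→-7 (≡15 mod 22), so (11,15,14)→(11,-7,10)
flip: (11,-7,10)→(10,7,11)
reduced (well bottom): (10,7,11) with a≤c, −a<b≤a
well minimum |f| = |-10| = 10 (negative-definite)

10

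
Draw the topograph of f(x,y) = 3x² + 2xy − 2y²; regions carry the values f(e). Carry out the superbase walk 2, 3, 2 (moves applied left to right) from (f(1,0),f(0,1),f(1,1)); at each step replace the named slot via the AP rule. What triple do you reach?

start (3,-2,3) = (f(1,0),f(0,1),f(1,1))
replace slot 2: 2·(3+3) − (-2) = 14 → (3,14,3)
replace slot 3: 2·(3+14) − 3 = 31 → (3,14,31)
replace slot 2: 2·(3+31) − 14 = 54 → (3,54,31)

3,54,31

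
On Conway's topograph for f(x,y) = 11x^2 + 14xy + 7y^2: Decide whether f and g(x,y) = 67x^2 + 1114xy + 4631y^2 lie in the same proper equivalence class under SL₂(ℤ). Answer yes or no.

D₁ = -112, D₂ = -112
f: translate: b→-8 (≡14 mod 22), so (11,14,7)→(11,-8,4)
f: flip: (11,-8,4)→(4,8,11)
f: translate: b→0 (≡8 mod 8), so (4,8,11)→(4,0,7)
f: reduced (well bottom): (4,0,7) with a≤c, −a<b≤a
g: translate: b→42 (≡1114 mod 134), so (67,1114,4631)→(67,42,7)
g: flip: (67,42,7)→(7,-42,67)
g: translate: b→0 (≡-42 mod 14), so (7,-42,67)→(7,0,4)
g: flip: (7,0,4)→(4,0,7)
g: reduced (well bottom): (4,0,7) with a≤c, −a<b≤a
reduced forms (4, 0, 7) vs (4, 0, 7) ⇒ equivalent

yes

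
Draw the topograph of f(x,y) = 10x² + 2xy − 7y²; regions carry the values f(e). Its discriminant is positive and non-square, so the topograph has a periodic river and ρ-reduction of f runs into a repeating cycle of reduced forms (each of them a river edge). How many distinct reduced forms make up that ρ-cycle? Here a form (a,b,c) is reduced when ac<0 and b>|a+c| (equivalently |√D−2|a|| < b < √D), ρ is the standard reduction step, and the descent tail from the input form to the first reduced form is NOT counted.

D = 284, ⌊√D⌋ = 16
descent: ρ → (-7,12,5)  [lands on river]
river: ρ → (5,8,-11)
river: ρ → (-11,14,2)
river: ρ → (2,14,-11)
river: ρ → (-11,8,5)
river: ρ → (5,12,-7)
river: ρ → (-7,16,1)
river: ρ → (1,16,-7)
ρ-cycle length = 8 (tail of 1 descent step not counted)

8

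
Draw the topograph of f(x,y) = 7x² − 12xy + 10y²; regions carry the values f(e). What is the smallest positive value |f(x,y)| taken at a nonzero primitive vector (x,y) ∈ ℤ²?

translate: b→2 (≡-12 mod 14), so (7,-12,10)→(7,2,5)
flip: (7,2,5)→(5,-2,7)
reduced (well bottom): (5,-2,7) with a≤c, −a<b≤a
well minimum = a = 5

5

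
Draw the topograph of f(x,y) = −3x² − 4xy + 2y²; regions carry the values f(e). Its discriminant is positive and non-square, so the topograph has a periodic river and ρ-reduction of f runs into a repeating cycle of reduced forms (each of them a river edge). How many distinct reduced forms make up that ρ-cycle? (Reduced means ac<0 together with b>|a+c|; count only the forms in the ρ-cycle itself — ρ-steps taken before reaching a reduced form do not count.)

D = 40, ⌊√D⌋ = 6
descent: ρ → (2,4,-3)  [lands on river]
river: ρ → (-3,2,3)
river: ρ → (3,4,-2)
river: ρ → (-2,4,3)
river: ρ → (3,2,-3)
river: ρ → (-3,4,2)
ρ-cycle length = 6 (tail of 1 descent step not counted)

6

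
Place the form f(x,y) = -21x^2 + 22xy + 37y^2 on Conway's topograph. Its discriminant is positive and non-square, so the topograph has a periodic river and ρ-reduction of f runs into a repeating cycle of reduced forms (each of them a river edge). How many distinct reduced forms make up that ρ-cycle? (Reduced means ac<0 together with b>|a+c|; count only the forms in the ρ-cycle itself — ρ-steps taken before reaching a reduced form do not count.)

D = 3592, ⌊√D⌋ = 59
river: ρ → (37,52,-6)
river: ρ → (-6,56,19)
river: ρ → (19,58,-3)
river: ρ → (-3,56,38)
river: ρ → (38,20,-21)
river: ρ → (-21,22,37)
ρ-cycle length = 6 (tail of 0 descent steps not counted)

6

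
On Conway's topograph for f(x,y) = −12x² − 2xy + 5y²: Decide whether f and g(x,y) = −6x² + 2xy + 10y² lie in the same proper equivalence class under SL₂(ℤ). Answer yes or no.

D₁ = 244, D₂ = 244
river cycle of f (length 22): (5, 12, -5), (-5, 8, 9), (9, 10, -4), (-4, 14, 3), (3, 10, -12), (-12, 14, 1), (1, 14, -12), (-12, 10, 3), (3, 14, -4), (-4, 10, 9), … (12 more)
river cycle of g (length 6): (-6, 14, 2), (2, 14, -6), (-6, 10, 6), (6, 14, -2), (-2, 14, 6), (6, 10, -6)
cycles differ ⇒ inequivalent

no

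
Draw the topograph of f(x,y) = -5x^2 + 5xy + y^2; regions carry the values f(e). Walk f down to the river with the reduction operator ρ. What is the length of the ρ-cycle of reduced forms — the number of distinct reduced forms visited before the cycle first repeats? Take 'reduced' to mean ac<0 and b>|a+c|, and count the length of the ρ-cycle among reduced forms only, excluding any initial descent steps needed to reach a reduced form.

D = 45, ⌊√D⌋ = 6
river: ρ → (1,5,-5)
river: ρ → (-5,5,1)
ρ-cycle length = 2 (tail of 0 descent steps not counted)

2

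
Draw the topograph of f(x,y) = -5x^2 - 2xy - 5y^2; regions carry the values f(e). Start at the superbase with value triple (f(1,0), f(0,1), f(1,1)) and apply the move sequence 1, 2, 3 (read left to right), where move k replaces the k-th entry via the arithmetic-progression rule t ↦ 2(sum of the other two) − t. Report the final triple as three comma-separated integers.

start (-5,-5,-12) = (f(1,0),f(0,1),f(1,1))
replace slot 1: 2·((-5)+(-12)) − (-5) = -29 → (-29,-5,-12)
replace slot 2: 2·((-29)+(-12)) − (-5) = -77 → (-29,-77,-12)
replace slot 3: 2·((-29)+(-77)) − (-12) = -200 → (-29,-77,-200)

-29,-77,-200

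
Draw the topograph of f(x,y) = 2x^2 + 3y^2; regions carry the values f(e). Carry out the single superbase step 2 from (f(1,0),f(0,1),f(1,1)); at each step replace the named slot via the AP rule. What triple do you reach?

start (2,3,5) = (f(1,0),f(0,1),f(1,1))
replace slot 2: 2·(2+5) − 3 = 11 → (2,11,5)

2,11,5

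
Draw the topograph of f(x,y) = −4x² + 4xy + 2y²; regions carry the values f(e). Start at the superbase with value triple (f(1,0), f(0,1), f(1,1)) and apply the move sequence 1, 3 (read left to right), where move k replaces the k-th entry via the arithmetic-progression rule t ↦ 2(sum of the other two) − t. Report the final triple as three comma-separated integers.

start (-4,2,2) = (f(1,0),f(0,1),f(1,1))
replace slot 1: 2·(2+2) − (-4) = 12 → (12,2,2)
replace slot 3: 2·(12+2) − 2 = 26 → (12,2,26)

12,2,26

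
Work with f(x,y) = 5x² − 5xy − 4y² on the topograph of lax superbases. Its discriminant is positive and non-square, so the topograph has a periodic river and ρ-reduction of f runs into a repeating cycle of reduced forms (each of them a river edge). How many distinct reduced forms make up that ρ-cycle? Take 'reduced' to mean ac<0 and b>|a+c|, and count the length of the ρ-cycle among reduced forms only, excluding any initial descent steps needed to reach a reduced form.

D = 105, ⌊√D⌋ = 10
descent: ρ → (-4,5,5)  [lands on river]
river: ρ → (5,5,-4)
river: ρ → (-4,3,6)
river: ρ → (6,9,-1)
river: ρ → (-1,9,6)
river: ρ → (6,3,-4)
ρ-cycle length = 6 (tail of 1 descent step not counted)

6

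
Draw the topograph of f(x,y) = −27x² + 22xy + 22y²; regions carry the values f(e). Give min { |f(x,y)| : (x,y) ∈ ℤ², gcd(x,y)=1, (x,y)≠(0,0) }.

river: ρ → (22,22,-27)
river: ρ → (-27,32,17)
river: ρ → (17,36,-23)
river: ρ → (-23,10,30)
river: ρ → (30,50,-3)
river: ρ → (-3,52,13)
river: ρ → (13,52,-3)
river: ρ → (-3,50,30)
river: ρ → (30,10,-23)
river: ρ → (-23,36,17)
river: ρ → (17,32,-27)
river: ρ → (-27,22,22)
closes: descent 0, river 12
min |a| on river = 3

3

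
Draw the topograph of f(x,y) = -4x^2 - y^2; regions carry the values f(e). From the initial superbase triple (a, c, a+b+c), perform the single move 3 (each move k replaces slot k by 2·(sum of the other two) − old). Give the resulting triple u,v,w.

start (-4,-1,-5) = (f(1,0),f(0,1),f(1,1))
replace slot 3: 2·((-4)+(-1)) − (-5) = -5 → (-4,-1,-5)

-4,-1,-5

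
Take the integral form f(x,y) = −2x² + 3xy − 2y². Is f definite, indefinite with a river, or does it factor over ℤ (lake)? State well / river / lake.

D = b²−4ac = 3² − 4·(-2)·(-2) = -7
D < 0 ⇒ definite ⇒ every region one sign ⇒ single well

well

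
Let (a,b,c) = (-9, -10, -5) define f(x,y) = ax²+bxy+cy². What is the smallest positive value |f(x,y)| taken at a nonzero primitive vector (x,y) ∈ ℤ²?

translate: b→-8 (≡10 mod 18), so (9,10,5)→(9,-8,4)
flip: (9,-8,4)→(4,8,9)
translate: b→0 (≡8 mod 8), so (4,8,9)→(4,0,5)
reduced (well bottom): (4,0,5) with a≤c, −a<b≤a
well minimum |f| = |-4| = 4 (negative-definite)

4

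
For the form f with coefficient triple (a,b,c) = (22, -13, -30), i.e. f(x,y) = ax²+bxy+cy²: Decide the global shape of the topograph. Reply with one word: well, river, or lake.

D = b²−4ac = (-13)² − 4·22·(-30) = 2809
D = 53² is a perfect square ⇒ form factors over ℤ ⇒ lakes

lake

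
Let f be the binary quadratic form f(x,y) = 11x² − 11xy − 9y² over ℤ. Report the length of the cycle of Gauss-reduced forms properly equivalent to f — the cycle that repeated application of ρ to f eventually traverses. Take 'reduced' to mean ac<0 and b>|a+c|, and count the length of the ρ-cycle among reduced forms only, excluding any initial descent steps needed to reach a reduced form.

D = 517, ⌊√D⌋ = 22
descent: ρ → (-9,11,11)  [lands on river]
river: ρ → (11,11,-9)
river: ρ → (-9,7,13)
river: ρ → (13,19,-3)
river: ρ → (-3,17,19)
river: ρ → (19,21,-1)
river: ρ → (-1,21,19)
river: ρ → (19,17,-3)
river: ρ → (-3,19,13)
river: ρ → (13,7,-9)
ρ-cycle length = 10 (tail of 1 descent step not counted)

10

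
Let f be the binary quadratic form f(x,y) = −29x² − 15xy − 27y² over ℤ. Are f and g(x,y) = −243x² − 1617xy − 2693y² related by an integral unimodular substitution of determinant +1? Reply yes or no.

D₁ = -2907, D₂ = -2907
f is negative-definite; reduce −f:
−f: flip: (29,15,27)→(27,-15,29)
−f: reduced (well bottom): (27,-15,29) with a≤c, −a<b≤a
flip sign back: reduced form of f is (-27,15,-29)
g is negative-definite; reduce −g:
−g: translate: b→159 (≡1617 mod 486), so (243,1617,2693)→(243,159,29)
−g: flip: (243,159,29)→(29,-159,243)
−g: translate: b→15 (≡-159 mod 58), so (29,-159,243)→(29,15,27)
−g: flip: (29,15,27)→(27,-15,29)
−g: reduced (well bottom): (27,-15,29) with a≤c, −a<b≤a
flip sign back: reduced form of g is (-27,15,-29)
reduced forms (-27, 15, -29) vs (-27, 15, -29) ⇒ equivalent

yes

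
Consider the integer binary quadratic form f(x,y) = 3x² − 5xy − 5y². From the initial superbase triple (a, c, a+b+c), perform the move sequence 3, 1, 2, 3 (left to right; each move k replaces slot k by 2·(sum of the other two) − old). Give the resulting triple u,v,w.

start (3,-5,-7) = (f(1,0),f(0,1),f(1,1))
replace slot 3: 2·(3+(-5)) − (-7) = 3 → (3,-5,3)
replace slot 1: 2·((-5)+3) − 3 = -7 → (-7,-5,3)
replace slot 2: 2·((-7)+3) − (-5) = -3 → (-7,-3,3)
replace slot 3: 2·((-7)+(-3)) − 3 = -23 → (-7,-3,-23)

-7,-3,-23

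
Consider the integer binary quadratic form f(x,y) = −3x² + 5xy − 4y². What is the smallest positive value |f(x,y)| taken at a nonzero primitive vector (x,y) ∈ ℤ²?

translate: b→1 (≡-5 mod 6), so (3,-5,4)→(3,1,2)
flip: (3,1,2)→(2,-1,3)
reduced (well bottom): (2,-1,3) with a≤c, −a<b≤a
well minimum |f| = |-2| = 2 (negative-definite)

2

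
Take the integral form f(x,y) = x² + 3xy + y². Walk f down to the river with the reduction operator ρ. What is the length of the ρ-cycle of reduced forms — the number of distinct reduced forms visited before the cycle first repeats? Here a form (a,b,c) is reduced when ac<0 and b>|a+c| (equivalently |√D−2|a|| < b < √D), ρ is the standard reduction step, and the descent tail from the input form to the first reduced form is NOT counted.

D = 5, ⌊√D⌋ = 2
descent: ρ → (1,1,-1)  [lands on river]
river: ρ → (-1,1,1)
ρ-cycle length = 2 (tail of 1 descent step not counted)

2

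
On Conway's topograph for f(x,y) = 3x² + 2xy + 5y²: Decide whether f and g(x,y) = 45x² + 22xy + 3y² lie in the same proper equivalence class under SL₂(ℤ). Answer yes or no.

D₁ = -56, D₂ = -56
f: reduced (well bottom): (3,2,5) with a≤c, −a<b≤a
g: flip: (45,22,3)→(3,-22,45)
g: translate: b→2 (≡-22 mod 6), so (3,-22,45)→(3,2,5)
g: reduced (well bottom): (3,2,5) with a≤c, −a<b≤a
reduced forms (3, 2, 5) vs (3, 2, 5) ⇒ equivalent

yes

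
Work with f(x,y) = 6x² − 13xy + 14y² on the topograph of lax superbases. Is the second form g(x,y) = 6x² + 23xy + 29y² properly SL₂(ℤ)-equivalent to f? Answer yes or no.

D₁ = -167, D₂ = -167
f: translate: b→-1 (≡-13 mod 12), so (6,-13,14)→(6,-1,7)
f: reduced (well bottom): (6,-1,7) with a≤c, −a<b≤a
g: translate: b→-1 (≡23 mod 12), so (6,23,29)→(6,-1,7)
g: reduced (well bottom): (6,-1,7) with a≤c, −a<b≤a
reduced forms (6, -1, 7) vs (6, -1, 7) ⇒ equivalent

yes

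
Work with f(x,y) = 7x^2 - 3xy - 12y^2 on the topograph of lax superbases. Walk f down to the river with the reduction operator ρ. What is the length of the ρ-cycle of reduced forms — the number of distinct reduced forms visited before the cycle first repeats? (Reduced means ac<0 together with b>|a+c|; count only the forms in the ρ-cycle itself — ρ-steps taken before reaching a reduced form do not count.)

D = 345, ⌊√D⌋ = 18
descent: ρ → (-12,3,7)
descent: ρ → (7,11,-8)  [lands on river]
river: ρ → (-8,5,10)
river: ρ → (10,15,-3)
river: ρ → (-3,15,10)
river: ρ → (10,5,-8)
river: ρ → (-8,11,7)
river: ρ → (7,17,-2)
river: ρ → (-2,15,15)
river: ρ → (15,15,-2)
river: ρ → (-2,17,7)
ρ-cycle length = 10 (tail of 2 descent steps not counted)

10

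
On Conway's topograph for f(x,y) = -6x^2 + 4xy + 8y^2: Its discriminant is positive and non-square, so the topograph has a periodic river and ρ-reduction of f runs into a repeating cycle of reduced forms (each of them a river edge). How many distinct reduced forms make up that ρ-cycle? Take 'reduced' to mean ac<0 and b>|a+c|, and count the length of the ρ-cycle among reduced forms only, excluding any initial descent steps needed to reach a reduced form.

D = 208, ⌊√D⌋ = 14
river: ρ → (8,12,-2)
river: ρ → (-2,12,8)
river: ρ → (8,4,-6)
river: ρ → (-6,8,6)
river: ρ → (6,4,-8)
river: ρ → (-8,12,2)
river: ρ → (2,12,-8)
river: ρ → (-8,4,6)
river: ρ → (6,8,-6)
river: ρ → (-6,4,8)
ρ-cycle length = 10 (tail of 0 descent steps not counted)

10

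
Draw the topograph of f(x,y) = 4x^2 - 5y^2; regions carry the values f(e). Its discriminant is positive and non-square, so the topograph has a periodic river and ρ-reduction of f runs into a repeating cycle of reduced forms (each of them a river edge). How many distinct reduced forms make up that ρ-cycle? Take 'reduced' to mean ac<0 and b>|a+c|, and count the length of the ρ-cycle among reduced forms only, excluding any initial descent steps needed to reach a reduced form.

D = 80, ⌊√D⌋ = 8
descent: ρ → (-5,0,4)
descent: ρ → (4,8,-1)  [lands on river]
river: ρ → (-1,8,4)
ρ-cycle length = 2 (tail of 2 descent steps not counted)

2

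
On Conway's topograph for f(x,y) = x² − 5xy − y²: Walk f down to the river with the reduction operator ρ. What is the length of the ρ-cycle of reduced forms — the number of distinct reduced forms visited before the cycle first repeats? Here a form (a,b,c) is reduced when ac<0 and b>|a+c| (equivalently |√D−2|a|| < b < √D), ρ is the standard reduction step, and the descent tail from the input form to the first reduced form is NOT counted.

D = 29, ⌊√D⌋ = 5
descent: ρ → (-1,5,1)  [lands on river]
river: ρ → (1,5,-1)
ρ-cycle length = 2 (tail of 1 descent step not counted)

2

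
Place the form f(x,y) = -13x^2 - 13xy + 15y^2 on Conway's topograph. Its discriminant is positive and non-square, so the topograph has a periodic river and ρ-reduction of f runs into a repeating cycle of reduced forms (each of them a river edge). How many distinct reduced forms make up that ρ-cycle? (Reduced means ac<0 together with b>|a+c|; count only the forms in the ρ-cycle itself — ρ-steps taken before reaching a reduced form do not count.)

D = 949, ⌊√D⌋ = 30
descent: ρ → (15,13,-13)  [lands on river]
river: ρ → (-13,13,15)
river: ρ → (15,17,-11)
river: ρ → (-11,27,5)
river: ρ → (5,23,-21)
river: ρ → (-21,19,7)
river: ρ → (7,23,-15)
river: ρ → (-15,7,15)
river: ρ → (15,23,-7)
river: ρ → (-7,19,21)
river: ρ → (21,23,-5)
river: ρ → (-5,27,11)
river: ρ → (11,17,-15)
river: ρ → (-15,13,13)
river: ρ → (13,13,-15)
river: ρ → (-15,17,11)
river: ρ → (11,27,-5)
river: ρ → (-5,23,21)
river: ρ → (21,19,-7)
river: ρ → (-7,23,15)
river: ρ → (15,7,-15)
river: ρ → (-15,23,7)
river: ρ → (7,19,-21)
river: ρ → (-21,23,5)
river: ρ → (5,27,-11)
river: ρ → (-11,17,15)
ρ-cycle length = 26 (tail of 1 descent step not counted)

26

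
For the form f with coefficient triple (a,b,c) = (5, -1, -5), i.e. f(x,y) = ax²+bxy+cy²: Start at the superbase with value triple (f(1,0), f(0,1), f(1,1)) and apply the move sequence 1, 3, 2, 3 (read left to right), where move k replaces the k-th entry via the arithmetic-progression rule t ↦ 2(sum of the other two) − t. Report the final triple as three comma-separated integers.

start (5,-5,-1) = (f(1,0),f(0,1),f(1,1))
replace slot 1: 2·((-5)+(-1)) − 5 = -17 → (-17,-5,-1)
replace slot 3: 2·((-17)+(-5)) − (-1) = -43 → (-17,-5,-43)
replace slot 2: 2·((-17)+(-43)) − (-5) = -115 → (-17,-115,-43)
replace slot 3: 2·((-17)+(-115)) − (-43) = -221 → (-17,-115,-221)

-17,-115,-221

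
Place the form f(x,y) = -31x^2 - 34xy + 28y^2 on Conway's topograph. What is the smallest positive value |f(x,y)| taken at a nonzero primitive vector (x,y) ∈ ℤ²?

descent: ρ → (28,34,-31)  [lands on river]
river: ρ → (-31,28,31)
river: ρ → (31,34,-28)
river: ρ → (-28,22,37)
river: ρ → (37,52,-13)
river: ρ → (-13,52,37)
river: ρ → (37,22,-28)
river: ρ → (-28,34,31)
river: ρ → (31,28,-31)
river: ρ → (-31,34,28)
river: ρ → (28,22,-37)
river: ρ → (-37,52,13)
river: ρ → (13,52,-37)
river: ρ → (-37,22,28)
closes: descent 1, river 14
min |a| on river = 13

13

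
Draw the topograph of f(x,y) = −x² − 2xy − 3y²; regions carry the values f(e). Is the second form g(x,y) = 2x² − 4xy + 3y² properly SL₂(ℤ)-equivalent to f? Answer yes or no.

D₁ = -8, D₂ = -8
f is negative-definite; reduce −f:
−f: translate: b→0 (≡2 mod 2), so (1,2,3)→(1,0,2)
−f: reduced (well bottom): (1,0,2) with a≤c, −a<b≤a
flip sign back: reduced form of f is (-1,0,-2)
g: translate: b→0 (≡-4 mod 4), so (2,-4,3)→(2,0,1)
g: flip: (2,0,1)→(1,0,2)
g: reduced (well bottom): (1,0,2) with a≤c, −a<b≤a
reduced forms (-1, 0, -2) vs (1, 0, 2) ⇒ inequivalent

no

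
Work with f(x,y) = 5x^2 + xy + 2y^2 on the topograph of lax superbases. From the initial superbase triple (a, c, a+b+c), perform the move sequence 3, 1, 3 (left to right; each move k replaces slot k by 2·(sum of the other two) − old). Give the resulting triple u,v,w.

start (5,2,8) = (f(1,0),f(0,1),f(1,1))
replace slot 3: 2·(5+2) − 8 = 6 → (5,2,6)
replace slot 1: 2·(2+6) − 5 = 11 → (11,2,6)
replace slot 3: 2·(11+2) − 6 = 20 → (11,2,20)

11,2,20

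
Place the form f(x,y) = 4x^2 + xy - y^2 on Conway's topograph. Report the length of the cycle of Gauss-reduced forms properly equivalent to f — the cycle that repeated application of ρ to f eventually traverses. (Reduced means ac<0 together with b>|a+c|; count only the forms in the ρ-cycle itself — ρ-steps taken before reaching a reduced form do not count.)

D = 17, ⌊√D⌋ = 4
descent: ρ → (-1,3,2)  [lands on river]
river: ρ → (2,1,-2)
river: ρ → (-2,3,1)
river: ρ → (1,3,-2)
river: ρ → (-2,1,2)
river: ρ → (2,3,-1)
ρ-cycle length = 6 (tail of 1 descent step not counted)

6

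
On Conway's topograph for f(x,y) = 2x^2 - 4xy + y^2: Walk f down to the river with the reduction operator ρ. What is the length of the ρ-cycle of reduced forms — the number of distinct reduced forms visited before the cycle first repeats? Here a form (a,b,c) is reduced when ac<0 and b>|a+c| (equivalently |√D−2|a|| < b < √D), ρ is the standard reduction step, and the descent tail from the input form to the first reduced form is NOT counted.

D = 8, ⌊√D⌋ = 2
descent: ρ → (1,2,-1)  [lands on river]
river: ρ → (-1,2,1)
ρ-cycle length = 2 (tail of 1 descent step not counted)

2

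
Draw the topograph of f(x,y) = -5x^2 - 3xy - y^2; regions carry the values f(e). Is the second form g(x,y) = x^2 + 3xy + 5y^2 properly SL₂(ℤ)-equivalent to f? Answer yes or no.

D₁ = -11, D₂ = -11
f is negative-definite; reduce −f:
−f: flip: (5,3,1)→(1,-3,5)
−f: translate: b→1 (≡-3 mod 2), so (1,-3,5)→(1,1,3)
−f: reduced (well bottom): (1,1,3) with a≤c, −a<b≤a
flip sign back: reduced form of f is (-1,-1,-3)
g: translate: b→1 (≡3 mod 2), so (1,3,5)→(1,1,3)
g: reduced (well bottom): (1,1,3) with a≤c, −a<b≤a
reduced forms (-1, -1, -3) vs (1, 1, 3) ⇒ inequivalent

no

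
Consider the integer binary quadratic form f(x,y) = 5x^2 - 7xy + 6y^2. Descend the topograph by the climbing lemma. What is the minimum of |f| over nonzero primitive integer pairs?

translate: b→3 (≡-7 mod 10), so (5,-7,6)→(5,3,4)
flip: (5,3,4)→(4,-3,5)
reduced (well bottom): (4,-3,5) with a≤c, −a<b≤a
well minimum = a = 4

4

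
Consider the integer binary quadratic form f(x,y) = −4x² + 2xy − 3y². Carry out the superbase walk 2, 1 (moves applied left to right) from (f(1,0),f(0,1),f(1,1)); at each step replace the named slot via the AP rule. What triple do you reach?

start (-4,-3,-5) = (f(1,0),f(0,1),f(1,1))
replace slot 2: 2·((-4)+(-5)) − (-3) = -15 → (-4,-15,-5)
replace slot 1: 2·((-15)+(-5)) − (-4) = -36 → (-36,-15,-5)

-36,-15,-5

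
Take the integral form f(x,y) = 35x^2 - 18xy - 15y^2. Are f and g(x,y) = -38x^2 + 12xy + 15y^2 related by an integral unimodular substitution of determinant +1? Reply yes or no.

D₁ = 2424, D₂ = 2424
river cycle of f (length 12): (-15, 48, 2), (2, 48, -15), (-15, 42, 11), (11, 46, -7), (-7, 38, 35), (35, 32, -10), (-10, 48, 3), (3, 48, -10), (-10, 32, 35), (35, 38, -7), … (2 more)
river cycle of g (length 12): (15, 48, -2), (-2, 48, 15), (15, 42, -11), (-11, 46, 7), (7, 38, -35), (-35, 32, 10), (10, 48, -3), (-3, 48, 10), (10, 32, -35), (-35, 38, 7), … (2 more)
cycles differ ⇒ inequivalent

no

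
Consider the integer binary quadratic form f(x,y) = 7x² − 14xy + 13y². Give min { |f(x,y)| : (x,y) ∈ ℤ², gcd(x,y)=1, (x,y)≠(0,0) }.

translate: b→0 (≡-14 mod 14), so (7,-14,13)→(7,0,6)
flip: (7,0,6)→(6,0,7)
reduced (well bottom): (6,0,7) with a≤c, −a<b≤a
well minimum = a = 6

6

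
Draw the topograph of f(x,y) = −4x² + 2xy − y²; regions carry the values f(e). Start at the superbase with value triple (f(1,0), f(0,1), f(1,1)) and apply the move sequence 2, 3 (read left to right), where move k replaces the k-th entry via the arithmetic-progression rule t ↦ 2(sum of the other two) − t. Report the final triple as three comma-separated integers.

start (-4,-1,-3) = (f(1,0),f(0,1),f(1,1))
replace slot 2: 2·((-4)+(-3)) − (-1) = -13 → (-4,-13,-3)
replace slot 3: 2·((-4)+(-13)) − (-3) = -31 → (-4,-13,-31)

-4,-13,-31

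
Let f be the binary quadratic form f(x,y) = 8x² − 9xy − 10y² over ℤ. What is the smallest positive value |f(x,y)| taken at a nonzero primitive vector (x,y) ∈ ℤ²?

descent: ρ → (-10,9,8)  [lands on river]
river: ρ → (8,7,-11)
river: ρ → (-11,15,4)
river: ρ → (4,17,-7)
river: ρ → (-7,11,10)
river: ρ → (10,9,-8)
river: ρ → (-8,7,11)
river: ρ → (11,15,-4)
river: ρ → (-4,17,7)
river: ρ → (7,11,-10)
closes: descent 1, river 10
min |a| on river = 4

4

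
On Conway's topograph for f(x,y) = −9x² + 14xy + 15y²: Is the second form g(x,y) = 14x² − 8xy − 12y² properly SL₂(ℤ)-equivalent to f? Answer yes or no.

D₁ = 736, D₂ = 736
river cycle of f (length 12): (15, 16, -8), (-8, 16, 15), (15, 14, -9), (-9, 22, 7), (7, 20, -12), (-12, 4, 15), (15, 26, -1), (-1, 26, 15), (15, 4, -12), (-12, 20, 7), … (2 more)
river cycle of g (length 12): (-12, 8, 14), (14, 20, -6), (-6, 16, 20), (20, 24, -2), (-2, 24, 20), (20, 16, -6), (-6, 20, 14), (14, 8, -12), (-12, 16, 10), (10, 24, -4), … (2 more)
cycles differ ⇒ inequivalent

no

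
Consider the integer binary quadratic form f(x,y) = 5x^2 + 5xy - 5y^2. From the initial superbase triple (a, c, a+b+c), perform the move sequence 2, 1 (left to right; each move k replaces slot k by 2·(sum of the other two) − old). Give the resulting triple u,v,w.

start (5,-5,5) = (f(1,0),f(0,1),f(1,1))
replace slot 2: 2·(5+5) − (-5) = 25 → (5,25,5)
replace slot 1: 2·(25+5) − 5 = 55 → (55,25,5)

55,25,5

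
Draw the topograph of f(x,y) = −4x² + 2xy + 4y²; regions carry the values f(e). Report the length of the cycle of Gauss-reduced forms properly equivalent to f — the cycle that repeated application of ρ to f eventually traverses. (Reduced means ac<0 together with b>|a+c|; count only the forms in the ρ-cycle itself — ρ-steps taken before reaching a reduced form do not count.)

D = 68, ⌊√D⌋ = 8
river: ρ → (4,6,-2)
river: ρ → (-2,6,4)
river: ρ → (4,2,-4)
river: ρ → (-4,6,2)
river: ρ → (2,6,-4)
river: ρ → (-4,2,4)
ρ-cycle length = 6 (tail of 0 descent steps not counted)

6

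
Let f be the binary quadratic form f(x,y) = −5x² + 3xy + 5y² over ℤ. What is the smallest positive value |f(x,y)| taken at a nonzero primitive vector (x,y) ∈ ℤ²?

river: ρ → (5,7,-3)
river: ρ → (-3,5,7)
river: ρ → (7,9,-1)
river: ρ → (-1,9,7)
river: ρ → (7,5,-3)
river: ρ → (-3,7,5)
river: ρ → (5,3,-5)
river: ρ → (-5,7,3)
river: ρ → (3,5,-7)
river: ρ → (-7,9,1)
river: ρ → (1,9,-7)
river: ρ → (-7,5,3)
river: ρ → (3,7,-5)
river: ρ → (-5,3,5)
closes: descent 0, river 14
min |a| on river = 1

1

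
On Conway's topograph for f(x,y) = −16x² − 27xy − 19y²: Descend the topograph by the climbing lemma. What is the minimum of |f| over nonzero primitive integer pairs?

translate: b→-5 (≡27 mod 32), so (16,27,19)→(16,-5,8)
flip: (16,-5,8)→(8,5,16)
reduced (well bottom): (8,5,16) with a≤c, −a<b≤a
well minimum |f| = |-8| = 8 (negative-definite)

8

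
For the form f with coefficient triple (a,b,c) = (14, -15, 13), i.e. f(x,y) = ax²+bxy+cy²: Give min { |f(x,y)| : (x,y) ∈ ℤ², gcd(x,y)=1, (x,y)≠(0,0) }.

translate: b→13 (≡-15 mod 28), so (14,-15,13)→(14,13,12)
flip: (14,13,12)→(12,-13,14)
translate: b→11 (≡-13 mod 24), so (12,-13,14)→(12,11,13)
reduced (well bottom): (12,11,13) with a≤c, −a<b≤a
well minimum = a = 12

12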